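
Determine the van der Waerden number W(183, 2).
W(183, 2) = 183 + 1 = 184

A 2-term AP is any pair of integers, so a monochromatic 2-AP exists iff some colour is used at least twice. With 183 colours, the colouring i ↦ i on {1, ..., 183} uses each colour once, avoiding any monochromatic pair, so W(183, 2) > 183. For {1, ..., 184}, pigeonhole forces two integers of the same colour, which form a monochromatic 2-AP. Hence W(183, 2) = 184.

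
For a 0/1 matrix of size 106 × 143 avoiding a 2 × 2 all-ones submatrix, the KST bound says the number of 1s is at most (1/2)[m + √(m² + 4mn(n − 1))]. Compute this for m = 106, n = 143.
z(106, 143; 2, 2) ≤ (1/2)[106 + √(106² + 4·106·143·142)] = (1/2)[106 + √8620980] = 1521.0753

Kővári–Sós–Turán: let r_1, ..., r_106 be the row sums and z = Σ r_i the total number of 1s. Each pair of columns can share at most one row with both entries 1 (else a 2×2 all-ones block appears), so Σ_i C(r_i, 2) ≤ C(143, 2) = 10153. By convexity Σ_i C(r_i, 2) ≥ 106·C(z/106, 2) = z(z − 106)/(2·106), giving z² − 106z − 106·143·142 ≤ 0 and hence z ≤ (1/2)[106 + √(11236 + 4·2152436)] = (1/2)[106 + √8620980] ≈ (1/2)(106 + 2936.1505) = 1521.0753.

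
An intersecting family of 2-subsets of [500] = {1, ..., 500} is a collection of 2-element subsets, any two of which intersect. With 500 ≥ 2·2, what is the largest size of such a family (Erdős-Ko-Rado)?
max |F| = C(499, 1) = 499

The Erdős-Ko-Rado theorem states: for n ≥ 2k, an intersecting family of k-subsets of an n-element set has size at most C(n − 1, k − 1), with equality for 'star' families {A ⊆ [n] : |A| = k, i ∈ A} (fix an element i). For n = 500, k = 2: C(499, 1) = 499.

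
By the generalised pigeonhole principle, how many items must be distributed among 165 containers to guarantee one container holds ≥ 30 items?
n = (30 − 1)·165 + 1 = 4786

By the generalised pigeonhole principle, to guarantee some box contains ≥ r objects we need more than (r − 1) · k objects total. Threshold: n = (r − 1) · k + 1. With r = 30 and k = 165: n = 29 · 165 + 1 = 4785 + 1 = 4786. For n = 4785 = 29 · 165, we can put exactly 29 objects in every box, avoiding 30 in any single one — so 4786 is tight.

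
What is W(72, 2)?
W(72, 2) = 72 + 1 = 73

A 2-term AP is any pair of integers, so a monochromatic 2-AP exists iff some colour is used at least twice. With 72 colours, the colouring i ↦ i on {1, ..., 72} uses each colour once, avoiding any monochromatic pair, so W(72, 2) > 72. For {1, ..., 73}, pigeonhole forces two integers of the same colour, which form a monochromatic 2-AP. Hence W(72, 2) = 73.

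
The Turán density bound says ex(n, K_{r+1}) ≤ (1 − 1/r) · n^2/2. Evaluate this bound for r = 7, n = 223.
Turán density bound = (6/7) · 223^2/2 = 149187/7 ≈ 21312.4286

Turán's theorem: ex(n, K_{r+1}) is achieved by the complete r-partite Turán graph T(n, r) with parts as balanced as possible, and is at most (1 − 1/r) · n^2/2. For r = 7, n = 223: the density bound is (6/7) · 49729/2 = 149187/7 ≈ 21312.4286. The integer-valued extremum is e(T(223, 7)) = 21312, which is strictly less than the density bound 149187/7 since 7 ∤ 223 (the parts of T(223, 7) cannot all be equal).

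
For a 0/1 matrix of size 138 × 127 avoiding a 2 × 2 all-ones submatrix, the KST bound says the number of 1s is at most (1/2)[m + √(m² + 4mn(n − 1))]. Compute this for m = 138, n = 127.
z(138, 127; 2, 2) ≤ (1/2)[138 + √(138² + 4·138·127·126)] = (1/2)[138 + √8852148] = 1556.628

Kővári–Sós–Turán: let r_1, ..., r_138 be the row sums and z = Σ r_i the total number of 1s. Each pair of columns can share at most one row with both entries 1 (else a 2×2 all-ones block appears), so Σ_i C(r_i, 2) ≤ C(127, 2) = 8001. By convexity Σ_i C(r_i, 2) ≥ 138·C(z/138, 2) = z(z − 138)/(2·138), giving z² − 138z − 138·127·126 ≤ 0 and hence z ≤ (1/2)[138 + √(19044 + 4·2208276)] = (1/2)[138 + √8852148] ≈ (1/2)(138 + 2975.256) = 1556.628.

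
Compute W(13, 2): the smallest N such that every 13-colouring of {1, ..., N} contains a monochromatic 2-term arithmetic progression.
W(13, 2) = 13 + 1 = 14

A 2-term AP is any pair of integers, so a monochromatic 2-AP exists iff some colour is used at least twice. With 13 colours, the colouring i ↦ i on {1, ..., 13} uses each colour once, avoiding any monochromatic pair, so W(13, 2) > 13. For {1, ..., 14}, pigeonhole forces two integers of the same colour, which form a monochromatic 2-AP. Hence W(13, 2) = 14.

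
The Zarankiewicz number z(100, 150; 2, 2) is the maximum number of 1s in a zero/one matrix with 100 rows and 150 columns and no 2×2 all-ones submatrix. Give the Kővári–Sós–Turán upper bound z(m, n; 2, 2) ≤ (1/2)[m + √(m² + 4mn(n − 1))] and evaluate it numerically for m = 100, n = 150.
z(100, 150; 2, 2) ≤ (1/2)[100 + √(100² + 4·100·150·149)] = (1/2)[100 + √8950000] = 1545.8275

Kővári–Sós–Turán: let r_1, ..., r_100 be the row sums and z = Σ r_i the total number of 1s. Each pair of columns can share at most one row with both entries 1 (else a 2×2 all-ones block appears), so Σ_i C(r_i, 2) ≤ C(150, 2) = 11175. By convexity Σ_i C(r_i, 2) ≥ 100·C(z/100, 2) = z(z − 100)/(2·100), giving z² − 100z − 100·150·149 ≤ 0 and hence z ≤ (1/2)[100 + √(10000 + 4·2235000)] = (1/2)[100 + √8950000] ≈ (1/2)(100 + 2991.6551) = 1545.8275.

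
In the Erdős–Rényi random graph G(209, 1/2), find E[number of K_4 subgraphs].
E[# K_4] = C(209, 4) · (1/2)^C(4, 2) = 77238876 / 2^6 = 19309719/16 = 1206857.4375

For each 4-subset S of vertices (there are C(209, 4) = 77238876 such S), let X_S = 1 if S induces a K_4 (all C(4, 2) = 6 edges present). Then P(X_S = 1) = (1/2)^6 = 1/64. By linearity of expectation, E[# K_4] = C(209, 4) · (1/2)^6 = 77238876 / 64 = 19309719/16 = 1206857.4375.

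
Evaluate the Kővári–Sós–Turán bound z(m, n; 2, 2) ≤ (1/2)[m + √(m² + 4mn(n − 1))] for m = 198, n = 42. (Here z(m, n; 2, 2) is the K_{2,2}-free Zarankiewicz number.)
z(198, 42; 2, 2) ≤ (1/2)[198 + √(198² + 4·198·42·41)] = (1/2)[198 + √1403028] = 691.2474

Kővári–Sós–Turán: let r_1, ..., r_198 be the row sums and z = Σ r_i the total number of 1s. Each pair of columns can share at most one row with both entries 1 (else a 2×2 all-ones block appears), so Σ_i C(r_i, 2) ≤ C(42, 2) = 861. By convexity Σ_i C(r_i, 2) ≥ 198·C(z/198, 2) = z(z − 198)/(2·198), giving z² − 198z − 198·42·41 ≤ 0 and hence z ≤ (1/2)[198 + √(39204 + 4·340956)] = (1/2)[198 + √1403028] ≈ (1/2)(198 + 1184.4948) = 691.2474.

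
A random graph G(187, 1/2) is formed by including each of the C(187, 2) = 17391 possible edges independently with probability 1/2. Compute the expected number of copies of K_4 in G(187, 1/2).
E[# K_4] = C(187, 4) · (1/2)^C(4, 2) = 49332470 / 2^6 = 24666235/32 = 770819.84375

For each 4-subset S of vertices (there are C(187, 4) = 49332470 such S), let X_S = 1 if S induces a K_4 (all C(4, 2) = 6 edges present). Then P(X_S = 1) = (1/2)^6 = 1/64. By linearity of expectation, E[# K_4] = C(187, 4) · (1/2)^6 = 49332470 / 64 = 24666235/32 = 770819.84375.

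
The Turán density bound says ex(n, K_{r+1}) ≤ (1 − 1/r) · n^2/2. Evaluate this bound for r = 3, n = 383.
Turán density bound = (2/3) · 383^2/2 = 146689/3 ≈ 48896.3333

Turán's theorem: ex(n, K_{r+1}) is achieved by the complete r-partite Turán graph T(n, r) with parts as balanced as possible, and is at most (1 − 1/r) · n^2/2. For r = 3, n = 383: the density bound is (2/3) · 146689/2 = 146689/3 ≈ 48896.3333. The integer-valued extremum is e(T(383, 3)) = 48896, which is strictly less than the density bound 146689/3 since 3 ∤ 383 (the parts of T(383, 3) cannot all be equal).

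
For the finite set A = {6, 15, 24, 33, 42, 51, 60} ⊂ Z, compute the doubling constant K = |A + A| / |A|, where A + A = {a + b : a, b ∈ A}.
K = |A + A| / |A| = 13/7

Enumerate A + A = {a + b : a, b ∈ A}. With |A| = 7, there are |A|^2 = 49 ordered sum pairs; collecting distinct values, A + A = {12, 21, 30, 39, 48, 57, 66, 75, 84, 93, 102, 111, 120}, so |A + A| = 13. Thus K = 13/7. Here |A + A| = 2|A| − 1 = 13, the minimum possible — so K = 13/7 is minimal, which holds iff A is an arithmetic progression.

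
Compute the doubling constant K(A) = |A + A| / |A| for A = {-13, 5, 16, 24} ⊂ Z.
K = |A + A| / |A| = 10/4 = 5/2

Enumerate A + A = {a + b : a, b ∈ A}. With |A| = 4, there are |A|^2 = 16 ordered sum pairs; collecting distinct values, A + A = {-26, -8, 3, 10, 11, 21, 29, 32, 40, 48}, so |A + A| = 10. Thus K = 10/4 = 5/2. For comparison, the minimum possible |A + A| over all 4-element sets is 2·4 − 1 = 7 (so min K = 7/4), attained only by arithmetic progressions.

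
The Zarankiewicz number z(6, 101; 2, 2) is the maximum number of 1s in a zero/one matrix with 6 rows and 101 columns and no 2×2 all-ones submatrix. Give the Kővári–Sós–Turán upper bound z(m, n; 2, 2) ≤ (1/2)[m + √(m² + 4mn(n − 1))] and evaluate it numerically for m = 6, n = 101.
z(6, 101; 2, 2) ≤ (1/2)[6 + √(6² + 4·6·101·100)] = (1/2)[6 + √242436] = 249.189

Kővári–Sós–Turán: let r_1, ..., r_6 be the row sums and z = Σ r_i the total number of 1s. Each pair of columns can share at most one row with both entries 1 (else a 2×2 all-ones block appears), so Σ_i C(r_i, 2) ≤ C(101, 2) = 5050. By convexity Σ_i C(r_i, 2) ≥ 6·C(z/6, 2) = z(z − 6)/(2·6), giving z² − 6z − 6·101·100 ≤ 0 and hence z ≤ (1/2)[6 + √(36 + 4·60600)] = (1/2)[6 + √242436] ≈ (1/2)(6 + 492.3779) = 249.189.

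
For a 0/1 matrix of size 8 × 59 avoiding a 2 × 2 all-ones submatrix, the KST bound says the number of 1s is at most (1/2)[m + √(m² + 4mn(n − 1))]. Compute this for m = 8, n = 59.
z(8, 59; 2, 2) ≤ (1/2)[8 + √(8² + 4·8·59·58)] = (1/2)[8 + √109568] = 169.5053

Kővári–Sós–Turán: let r_1, ..., r_8 be the row sums and z = Σ r_i the total number of 1s. Each pair of columns can share at most one row with both entries 1 (else a 2×2 all-ones block appears), so Σ_i C(r_i, 2) ≤ C(59, 2) = 1711. By convexity Σ_i C(r_i, 2) ≥ 8·C(z/8, 2) = z(z − 8)/(2·8), giving z² − 8z − 8·59·58 ≤ 0 and hence z ≤ (1/2)[8 + √(64 + 4·27376)] = (1/2)[8 + √109568] ≈ (1/2)(8 + 331.0106) = 169.5053.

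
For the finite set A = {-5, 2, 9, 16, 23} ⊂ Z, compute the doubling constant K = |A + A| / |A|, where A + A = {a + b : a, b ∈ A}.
K = |A + A| / |A| = 9/5

Enumerate A + A = {a + b : a, b ∈ A}. With |A| = 5, there are |A|^2 = 25 ordered sum pairs; collecting distinct values, A + A = {-10, -3, 4, 11, 18, 25, 32, 39, 46}, so |A + A| = 9. Thus K = 9/5. Here |A + A| = 2|A| − 1 = 9, the minimum possible — so K = 9/5 is minimal, which holds iff A is an arithmetic progression.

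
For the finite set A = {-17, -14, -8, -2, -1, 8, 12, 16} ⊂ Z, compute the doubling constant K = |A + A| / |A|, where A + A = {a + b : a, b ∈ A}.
K = |A + A| / |A| = 32/8 = 4

Enumerate A + A = {a + b : a, b ∈ A}. With |A| = 8, there are |A|^2 = 64 ordered sum pairs; collecting distinct values, A + A = {-34, -31, -28, -25, -22, -19, -18, -16, -15, -10, -9, -6, -5, -4, -3, -2, -1, 0, 2, 4, 6, 7, 8, 10, 11, 14, 15, 16, 20, 24, 28, 32}, so |A + A| = 32. Thus K = 32/8 = 4. For comparison, the minimum possible |A + A| over all 8-element sets is 2·8 − 1 = 15 (so min K = 15/8), attained only by arithmetic progressions.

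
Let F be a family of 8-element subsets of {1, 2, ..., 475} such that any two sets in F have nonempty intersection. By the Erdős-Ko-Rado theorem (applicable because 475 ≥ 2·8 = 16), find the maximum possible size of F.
max |F| = C(474, 7) = 1020207249948744

The Erdős-Ko-Rado theorem states: for n ≥ 2k, an intersecting family of k-subsets of an n-element set has size at most C(n − 1, k − 1), with equality for 'star' families {A ⊆ [n] : |A| = k, i ∈ A} (fix an element i). For n = 475, k = 8: C(474, 7) = 1020207249948744.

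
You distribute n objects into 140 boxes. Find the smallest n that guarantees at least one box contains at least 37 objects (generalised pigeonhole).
n = (37 − 1)·140 + 1 = 5041

By the generalised pigeonhole principle, to guarantee some box contains ≥ r objects we need more than (r − 1) · k objects total. Threshold: n = (r − 1) · k + 1. With r = 37 and k = 140: n = 36 · 140 + 1 = 5040 + 1 = 5041. For n = 5040 = 36 · 140, we can put exactly 36 objects in every box, avoiding 37 in any single one — so 5041 is tight.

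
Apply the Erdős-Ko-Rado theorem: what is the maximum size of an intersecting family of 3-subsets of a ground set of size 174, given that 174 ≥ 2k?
max |F| = C(173, 2) = 14878

Erdős-Ko-Rado (1961): when n ≥ 2k, max |F| = C(n−1, k−1). The bound is attained by the star {A : i ∈ A} for any fixed i ∈ [n]. Here C(174−1, 3−1) = C(173, 2) = 14878.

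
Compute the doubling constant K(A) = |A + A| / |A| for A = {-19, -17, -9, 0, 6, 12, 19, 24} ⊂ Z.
K = |A + A| / |A| = 33/8

Enumerate A + A = {a + b : a, b ∈ A}. With |A| = 8, there are |A|^2 = 64 ordered sum pairs; collecting distinct values, A + A = {-38, -36, -34, -28, -26, -19, -18, -17, -13, -11, -9, -7, -5, -3, 0, 2, 3, 5, 6, 7, 10, 12, 15, 18, 19, 24, 25, 30, 31, 36, 38, 43, 48}, so |A + A| = 33. Thus K = 33/8. For comparison, the minimum possible |A + A| over all 8-element sets is 2·8 − 1 = 15 (so min K = 15/8), attained only by arithmetic progressions.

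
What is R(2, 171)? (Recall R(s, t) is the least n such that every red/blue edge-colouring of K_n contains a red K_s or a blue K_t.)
R(2, 171) = 171

R(2, k) = k for all k ≥ 2: in a 2-colouring of K_k, either some edge is red (a red K_2) or all edges are blue (a blue K_k). And K_{170} coloured all-blue has no blue K_171, so R(2, 171) > 170. Hence R(2, 171) = 171.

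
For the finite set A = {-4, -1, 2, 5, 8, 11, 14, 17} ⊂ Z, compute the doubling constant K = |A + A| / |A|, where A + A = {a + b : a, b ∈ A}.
K = |A + A| / |A| = 15/8

Enumerate A + A = {a + b : a, b ∈ A}. With |A| = 8, there are |A|^2 = 64 ordered sum pairs; collecting distinct values, A + A = {-8, -5, -2, 1, 4, 7, 10, 13, 16, 19, 22, 25, 28, 31, 34}, so |A + A| = 15. Thus K = 15/8. Here |A + A| = 2|A| − 1 = 15, the minimum possible — so K = 15/8 is minimal, which holds iff A is an arithmetic progression.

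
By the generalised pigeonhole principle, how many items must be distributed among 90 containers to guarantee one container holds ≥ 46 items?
n = (46 − 1)·90 + 1 = 4051

By the generalised pigeonhole principle, to guarantee some box contains ≥ r objects we need more than (r − 1) · k objects total. Threshold: n = (r − 1) · k + 1. With r = 46 and k = 90: n = 45 · 90 + 1 = 4050 + 1 = 4051. For n = 4050 = 45 · 90, we can put exactly 45 objects in every box, avoiding 46 in any single one — so 4051 is tight.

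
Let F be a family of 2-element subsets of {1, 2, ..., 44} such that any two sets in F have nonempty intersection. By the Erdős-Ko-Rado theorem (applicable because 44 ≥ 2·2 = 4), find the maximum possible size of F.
max |F| = C(43, 1) = 43

Erdős-Ko-Rado (1961): when n ≥ 2k, max |F| = C(n−1, k−1). The bound is attained by the star {A : i ∈ A} for any fixed i ∈ [n]. Here C(44−1, 2−1) = C(43, 1) = 43.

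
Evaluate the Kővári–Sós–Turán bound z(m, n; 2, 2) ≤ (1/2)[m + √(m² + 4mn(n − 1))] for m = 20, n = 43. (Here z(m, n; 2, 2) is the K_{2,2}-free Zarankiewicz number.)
z(20, 43; 2, 2) ≤ (1/2)[20 + √(20² + 4·20·43·42)] = (1/2)[20 + √144880] = 200.3155

Kővári–Sós–Turán: let r_1, ..., r_20 be the row sums and z = Σ r_i the total number of 1s. Each pair of columns can share at most one row with both entries 1 (else a 2×2 all-ones block appears), so Σ_i C(r_i, 2) ≤ C(43, 2) = 903. By convexity Σ_i C(r_i, 2) ≥ 20·C(z/20, 2) = z(z − 20)/(2·20), giving z² − 20z − 20·43·42 ≤ 0 and hence z ≤ (1/2)[20 + √(400 + 4·36120)] = (1/2)[20 + √144880] ≈ (1/2)(20 + 380.6311) = 200.3155.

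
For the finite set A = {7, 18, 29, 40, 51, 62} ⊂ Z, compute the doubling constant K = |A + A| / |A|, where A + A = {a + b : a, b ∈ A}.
K = |A + A| / |A| = 11/6

Enumerate A + A = {a + b : a, b ∈ A}. With |A| = 6, there are |A|^2 = 36 ordered sum pairs; collecting distinct values, A + A = {14, 25, 36, 47, 58, 69, 80, 91, 102, 113, 124}, so |A + A| = 11. Thus K = 11/6. Here |A + A| = 2|A| − 1 = 11, the minimum possible — so K = 11/6 is minimal, which holds iff A is an arithmetic progression.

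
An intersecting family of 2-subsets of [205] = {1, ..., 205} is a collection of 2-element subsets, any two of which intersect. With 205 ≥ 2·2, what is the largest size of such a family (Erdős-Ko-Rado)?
max |F| = C(204, 1) = 204

Erdős-Ko-Rado (1961): when n ≥ 2k, max |F| = C(n−1, k−1). The bound is attained by the star {A : i ∈ A} for any fixed i ∈ [n]. Here C(205−1, 2−1) = C(204, 1) = 204.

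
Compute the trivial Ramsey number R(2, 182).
R(2, 182) = 182

R(2, k) = k for all k ≥ 2: in a 2-colouring of K_k, either some edge is red (a red K_2) or all edges are blue (a blue K_k). And K_{181} coloured all-blue has no blue K_182, so R(2, 182) > 181. Hence R(2, 182) = 182.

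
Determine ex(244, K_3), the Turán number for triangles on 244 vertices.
ex(244, K_3) = ⌊244^2/4⌋ = 14884

Mantel (1907): a triangle-free graph on n vertices has at most ⌊n^2/4⌋ edges, with equality for the complete bipartite graph K_{⌊n/2⌋, ⌈n/2⌉}. For n = 244: ⌊244^2/4⌋ = ⌊59536/4⌋ = 14884. The extremal graph is K_{122, 122}, which has 122·122 = 14884 edges.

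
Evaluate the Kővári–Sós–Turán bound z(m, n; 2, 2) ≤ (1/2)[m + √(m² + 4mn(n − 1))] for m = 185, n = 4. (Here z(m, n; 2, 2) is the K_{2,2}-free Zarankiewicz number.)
z(185, 4; 2, 2) ≤ (1/2)[185 + √(185² + 4·185·4·3)] = (1/2)[185 + √43105] = 196.3087

Kővári–Sós–Turán: let r_1, ..., r_185 be the row sums and z = Σ r_i the total number of 1s. Each pair of columns can share at most one row with both entries 1 (else a 2×2 all-ones block appears), so Σ_i C(r_i, 2) ≤ C(4, 2) = 6. By convexity Σ_i C(r_i, 2) ≥ 185·C(z/185, 2) = z(z − 185)/(2·185), giving z² − 185z − 185·4·3 ≤ 0 and hence z ≤ (1/2)[185 + √(34225 + 4·2220)] = (1/2)[185 + √43105] ≈ (1/2)(185 + 207.6174) = 196.3087.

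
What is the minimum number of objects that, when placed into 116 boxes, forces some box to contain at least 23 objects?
n = (23 − 1)·116 + 1 = 2553

By the generalised pigeonhole principle, to guarantee some box contains ≥ r objects we need more than (r − 1) · k objects total. Threshold: n = (r − 1) · k + 1. With r = 23 and k = 116: n = 22 · 116 + 1 = 2552 + 1 = 2553. For n = 2552 = 22 · 116, we can put exactly 22 objects in every box, avoiding 23 in any single one — so 2553 is tight.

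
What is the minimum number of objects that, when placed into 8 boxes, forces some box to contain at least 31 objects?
n = (31 − 1)·8 + 1 = 241

By the generalised pigeonhole principle, to guarantee some box contains ≥ r objects we need more than (r − 1) · k objects total. Threshold: n = (r − 1) · k + 1. With r = 31 and k = 8: n = 30 · 8 + 1 = 240 + 1 = 241. For n = 240 = 30 · 8, we can put exactly 30 objects in every box, avoiding 31 in any single one — so 241 is tight.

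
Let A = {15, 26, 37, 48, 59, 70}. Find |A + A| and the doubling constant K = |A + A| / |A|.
K = |A + A| / |A| = 11/6

Enumerate A + A = {a + b : a, b ∈ A}. With |A| = 6, there are |A|^2 = 36 ordered sum pairs; collecting distinct values, A + A = {30, 41, 52, 63, 74, 85, 96, 107, 118, 129, 140}, so |A + A| = 11. Thus K = 11/6. Here |A + A| = 2|A| − 1 = 11, the minimum possible — so K = 11/6 is minimal, which holds iff A is an arithmetic progression.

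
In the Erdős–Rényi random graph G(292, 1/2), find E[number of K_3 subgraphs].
E[# K_3] = C(292, 3) · (1/2)^C(3, 2) = 4106980 / 2^3 = 1026745/2 = 513372.5

For each 3-subset S of vertices (there are C(292, 3) = 4106980 such S), let X_S = 1 if S induces a K_3 (all C(3, 2) = 3 edges present). Then P(X_S = 1) = (1/2)^3 = 1/8. By linearity of expectation, E[# K_3] = C(292, 3) · (1/2)^3 = 4106980 / 8 = 1026745/2 = 513372.5.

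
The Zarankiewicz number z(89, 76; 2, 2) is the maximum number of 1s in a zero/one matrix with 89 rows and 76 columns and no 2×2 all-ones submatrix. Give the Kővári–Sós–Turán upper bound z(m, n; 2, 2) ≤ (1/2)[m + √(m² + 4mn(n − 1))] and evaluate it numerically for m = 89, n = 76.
z(89, 76; 2, 2) ≤ (1/2)[89 + √(89² + 4·89·76·75)] = (1/2)[89 + √2037121] = 758.1387

Kővári–Sós–Turán: let r_1, ..., r_89 be the row sums and z = Σ r_i the total number of 1s. Each pair of columns can share at most one row with both entries 1 (else a 2×2 all-ones block appears), so Σ_i C(r_i, 2) ≤ C(76, 2) = 2850. By convexity Σ_i C(r_i, 2) ≥ 89·C(z/89, 2) = z(z − 89)/(2·89), giving z² − 89z − 89·76·75 ≤ 0 and hence z ≤ (1/2)[89 + √(7921 + 4·507300)] = (1/2)[89 + √2037121] ≈ (1/2)(89 + 1427.2775) = 758.1387.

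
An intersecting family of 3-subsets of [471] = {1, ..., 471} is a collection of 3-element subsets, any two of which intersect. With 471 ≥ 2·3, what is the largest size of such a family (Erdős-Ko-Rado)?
max |F| = C(470, 2) = 110215

Erdős-Ko-Rado (1961): when n ≥ 2k, max |F| = C(n−1, k−1). The bound is attained by the star {A : i ∈ A} for any fixed i ∈ [n]. Here C(471−1, 3−1) = C(470, 2) = 110215.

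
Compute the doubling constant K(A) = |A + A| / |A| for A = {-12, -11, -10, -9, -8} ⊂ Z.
K = |A + A| / |A| = 9/5

Enumerate A + A = {a + b : a, b ∈ A}. With |A| = 5, there are |A|^2 = 25 ordered sum pairs; collecting distinct values, A + A = {-24, -23, -22, -21, -20, -19, -18, -17, -16}, so |A + A| = 9. Thus K = 9/5. Here |A + A| = 2|A| − 1 = 9, the minimum possible — so K = 9/5 is minimal, which holds iff A is an arithmetic progression.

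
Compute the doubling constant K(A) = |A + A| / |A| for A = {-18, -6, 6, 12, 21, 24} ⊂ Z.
K = |A + A| / |A| = 18/6 = 3

Enumerate A + A = {a + b : a, b ∈ A}. With |A| = 6, there are |A|^2 = 36 ordered sum pairs; collecting distinct values, A + A = {-36, -24, -12, -6, 0, 3, 6, 12, 15, 18, 24, 27, 30, 33, 36, 42, 45, 48}, so |A + A| = 18. Thus K = 18/6 = 3. For comparison, the minimum possible |A + A| over all 6-element sets is 2·6 − 1 = 11 (so min K = 11/6), attained only by arithmetic progressions.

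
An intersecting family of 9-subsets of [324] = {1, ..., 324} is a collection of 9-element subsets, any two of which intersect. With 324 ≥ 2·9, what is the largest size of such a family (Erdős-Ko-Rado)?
max |F| = C(323, 8) = 2692508166407224

The Erdős-Ko-Rado theorem states: for n ≥ 2k, an intersecting family of k-subsets of an n-element set has size at most C(n − 1, k − 1), with equality for 'star' families {A ⊆ [n] : |A| = k, i ∈ A} (fix an element i). For n = 324, k = 9: C(323, 8) = 2692508166407224.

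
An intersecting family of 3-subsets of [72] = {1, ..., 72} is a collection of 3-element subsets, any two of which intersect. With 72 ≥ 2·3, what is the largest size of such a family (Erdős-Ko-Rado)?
max |F| = C(71, 2) = 2485

Erdős-Ko-Rado (1961): when n ≥ 2k, max |F| = C(n−1, k−1). The bound is attained by the star {A : i ∈ A} for any fixed i ∈ [n]. Here C(72−1, 3−1) = C(71, 2) = 2485.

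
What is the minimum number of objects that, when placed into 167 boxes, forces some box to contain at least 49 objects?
n = (49 − 1)·167 + 1 = 8017

By the generalised pigeonhole principle, to guarantee some box contains ≥ r objects we need more than (r − 1) · k objects total. Threshold: n = (r − 1) · k + 1. With r = 49 and k = 167: n = 48 · 167 + 1 = 8016 + 1 = 8017. For n = 8016 = 48 · 167, we can put exactly 48 objects in every box, avoiding 49 in any single one — so 8017 is tight.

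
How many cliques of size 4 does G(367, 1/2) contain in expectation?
E[# K_4] = C(367, 4) · (1/2)^C(4, 2) = 743584205 / 2^6 = 11618503.203125

For each 4-subset S of vertices (there are C(367, 4) = 743584205 such S), let X_S = 1 if S induces a K_4 (all C(4, 2) = 6 edges present). Then P(X_S = 1) = (1/2)^6 = 1/64. By linearity of expectation, E[# K_4] = C(367, 4) · (1/2)^6 = 743584205 / 64 = 11618503.203125.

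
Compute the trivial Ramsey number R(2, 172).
R(2, 172) = 172

R(2, k) = k for all k ≥ 2: in a 2-colouring of K_k, either some edge is red (a red K_2) or all edges are blue (a blue K_k). And K_{171} coloured all-blue has no blue K_172, so R(2, 172) > 171. Hence R(2, 172) = 172.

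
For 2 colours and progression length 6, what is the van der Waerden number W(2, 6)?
W(2, 6) = 1132

W(2, 6) = 1132. The lower bound W(2, 6) > 1131 comes from an explicit good 2-colouring of [1, 1131]; the upper bound W(2, 6) ≤ 1132 was verified by exhaustive search over 2-colourings of [1, 1132].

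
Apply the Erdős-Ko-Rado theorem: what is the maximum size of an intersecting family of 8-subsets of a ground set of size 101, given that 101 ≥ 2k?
max |F| = C(100, 7) = 16007560800

The Erdős-Ko-Rado theorem states: for n ≥ 2k, an intersecting family of k-subsets of an n-element set has size at most C(n − 1, k − 1), with equality for 'star' families {A ⊆ [n] : |A| = k, i ∈ A} (fix an element i). For n = 101, k = 8: C(100, 7) = 16007560800.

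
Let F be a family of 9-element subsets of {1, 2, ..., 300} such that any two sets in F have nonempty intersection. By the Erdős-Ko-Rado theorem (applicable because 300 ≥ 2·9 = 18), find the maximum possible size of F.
max |F| = C(299, 8) = 1441567250764641

Erdős-Ko-Rado (1961): when n ≥ 2k, max |F| = C(n−1, k−1). The bound is attained by the star {A : i ∈ A} for any fixed i ∈ [n]. Here C(300−1, 9−1) = C(299, 8) = 1441567250764641.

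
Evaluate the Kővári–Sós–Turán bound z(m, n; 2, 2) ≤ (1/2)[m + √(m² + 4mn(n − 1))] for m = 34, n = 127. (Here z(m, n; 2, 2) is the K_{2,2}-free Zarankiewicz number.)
z(34, 127; 2, 2) ≤ (1/2)[34 + √(34² + 4·34·127·126)] = (1/2)[34 + √2177428] = 754.8055

Kővári–Sós–Turán: let r_1, ..., r_34 be the row sums and z = Σ r_i the total number of 1s. Each pair of columns can share at most one row with both entries 1 (else a 2×2 all-ones block appears), so Σ_i C(r_i, 2) ≤ C(127, 2) = 8001. By convexity Σ_i C(r_i, 2) ≥ 34·C(z/34, 2) = z(z − 34)/(2·34), giving z² − 34z − 34·127·126 ≤ 0 and hence z ≤ (1/2)[34 + √(1156 + 4·544068)] = (1/2)[34 + √2177428] ≈ (1/2)(34 + 1475.6111) = 754.8055.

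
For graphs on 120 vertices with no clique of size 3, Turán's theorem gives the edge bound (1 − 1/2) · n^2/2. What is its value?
Turán density bound = (1/2) · 120^2/2 = 3600

Turán's theorem: ex(n, K_{r+1}) is achieved by the complete r-partite Turán graph T(n, r) with parts as balanced as possible, and is at most (1 − 1/r) · n^2/2. For r = 2, n = 120: the density bound is (1/2) · 14400/2 = 3600. Since 2 ∣ 120, the Turán graph T(120, 2) has parts of equal size 60, and its edge count e(T(120, 2)) = 3600 attains the density bound exactly.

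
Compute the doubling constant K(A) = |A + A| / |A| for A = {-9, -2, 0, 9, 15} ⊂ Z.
K = |A + A| / |A| = 14/5

Enumerate A + A = {a + b : a, b ∈ A}. With |A| = 5, there are |A|^2 = 25 ordered sum pairs; collecting distinct values, A + A = {-18, -11, -9, -4, -2, 0, 6, 7, 9, 13, 15, 18, 24, 30}, so |A + A| = 14. Thus K = 14/5. For comparison, the minimum possible |A + A| over all 5-element sets is 2·5 − 1 = 9 (so min K = 9/5), attained only by arithmetic progressions.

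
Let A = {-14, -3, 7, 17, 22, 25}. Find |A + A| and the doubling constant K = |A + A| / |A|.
K = |A + A| / |A| = 20/6 = 10/3

Enumerate A + A = {a + b : a, b ∈ A}. With |A| = 6, there are |A|^2 = 36 ordered sum pairs; collecting distinct values, A + A = {-28, -17, -7, -6, 3, 4, 8, 11, 14, 19, 22, 24, 29, 32, 34, 39, 42, 44, 47, 50}, so |A + A| = 20. Thus K = 20/6 = 10/3. For comparison, the minimum possible |A + A| over all 6-element sets is 2·6 − 1 = 11 (so min K = 11/6), attained only by arithmetic progressions.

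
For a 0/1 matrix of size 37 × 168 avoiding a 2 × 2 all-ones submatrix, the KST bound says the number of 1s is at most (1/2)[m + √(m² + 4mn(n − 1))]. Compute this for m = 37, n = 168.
z(37, 168; 2, 2) ≤ (1/2)[37 + √(37² + 4·37·168·167)] = (1/2)[37 + √4153657] = 1037.5261

Kővári–Sós–Turán: let r_1, ..., r_37 be the row sums and z = Σ r_i the total number of 1s. Each pair of columns can share at most one row with both entries 1 (else a 2×2 all-ones block appears), so Σ_i C(r_i, 2) ≤ C(168, 2) = 14028. By convexity Σ_i C(r_i, 2) ≥ 37·C(z/37, 2) = z(z − 37)/(2·37), giving z² − 37z − 37·168·167 ≤ 0 and hence z ≤ (1/2)[37 + √(1369 + 4·1038072)] = (1/2)[37 + √4153657] ≈ (1/2)(37 + 2038.0523) = 1037.5261.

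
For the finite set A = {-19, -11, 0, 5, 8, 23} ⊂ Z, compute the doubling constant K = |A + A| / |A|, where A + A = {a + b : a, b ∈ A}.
K = |A + A| / |A| = 20/6 = 10/3

Enumerate A + A = {a + b : a, b ∈ A}. With |A| = 6, there are |A|^2 = 36 ordered sum pairs; collecting distinct values, A + A = {-38, -30, -22, -19, -14, -11, -6, -3, 0, 4, 5, 8, 10, 12, 13, 16, 23, 28, 31, 46}, so |A + A| = 20. Thus K = 20/6 = 10/3. For comparison, the minimum possible |A + A| over all 6-element sets is 2·6 − 1 = 11 (so min K = 11/6), attained only by arithmetic progressions.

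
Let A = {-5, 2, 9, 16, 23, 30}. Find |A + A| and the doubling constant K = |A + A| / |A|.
K = |A + A| / |A| = 11/6

Enumerate A + A = {a + b : a, b ∈ A}. With |A| = 6, there are |A|^2 = 36 ordered sum pairs; collecting distinct values, A + A = {-10, -3, 4, 11, 18, 25, 32, 39, 46, 53, 60}, so |A + A| = 11. Thus K = 11/6. Here |A + A| = 2|A| − 1 = 11, the minimum possible — so K = 11/6 is minimal, which holds iff A is an arithmetic progression.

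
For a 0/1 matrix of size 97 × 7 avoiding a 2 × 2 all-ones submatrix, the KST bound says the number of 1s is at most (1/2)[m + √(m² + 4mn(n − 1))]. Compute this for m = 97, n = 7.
z(97, 7; 2, 2) ≤ (1/2)[97 + √(97² + 4·97·7·6)] = (1/2)[97 + √25705] = 128.6639

Kővári–Sós–Turán: let r_1, ..., r_97 be the row sums and z = Σ r_i the total number of 1s. Each pair of columns can share at most one row with both entries 1 (else a 2×2 all-ones block appears), so Σ_i C(r_i, 2) ≤ C(7, 2) = 21. By convexity Σ_i C(r_i, 2) ≥ 97·C(z/97, 2) = z(z − 97)/(2·97), giving z² − 97z − 97·7·6 ≤ 0 and hence z ≤ (1/2)[97 + √(9409 + 4·4074)] = (1/2)[97 + √25705] ≈ (1/2)(97 + 160.3278) = 128.6639.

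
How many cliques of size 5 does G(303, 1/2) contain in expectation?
E[# K_5] = C(303, 5) · (1/2)^C(5, 2) = 20588621235 / 2^10 ≈ 20106075.424805

For each 5-subset S of vertices (there are C(303, 5) = 20588621235 such S), let X_S = 1 if S induces a K_5 (all C(5, 2) = 10 edges present). Then P(X_S = 1) = (1/2)^10 = 1/1024. By linearity of expectation, E[# K_5] = C(303, 5) · (1/2)^10 = 20588621235 / 1024 ≈ 20106075.424805.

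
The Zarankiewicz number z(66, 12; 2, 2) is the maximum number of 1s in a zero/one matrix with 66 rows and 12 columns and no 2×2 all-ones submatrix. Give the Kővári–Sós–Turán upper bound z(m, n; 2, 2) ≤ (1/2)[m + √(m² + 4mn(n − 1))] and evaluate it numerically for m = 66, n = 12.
z(66, 12; 2, 2) ≤ (1/2)[66 + √(66² + 4·66·12·11)] = (1/2)[66 + √39204] = 132

Kővári–Sós–Turán: let r_1, ..., r_66 be the row sums and z = Σ r_i the total number of 1s. Each pair of columns can share at most one row with both entries 1 (else a 2×2 all-ones block appears), so Σ_i C(r_i, 2) ≤ C(12, 2) = 66. By convexity Σ_i C(r_i, 2) ≥ 66·C(z/66, 2) = z(z − 66)/(2·66), giving z² − 66z − 66·12·11 ≤ 0 and hence z ≤ (1/2)[66 + √(4356 + 4·8712)] = (1/2)[66 + √39204] ≈ (1/2)(66 + 198) = 132.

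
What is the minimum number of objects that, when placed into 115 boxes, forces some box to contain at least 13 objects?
n = (13 − 1)·115 + 1 = 1381

By the generalised pigeonhole principle, to guarantee some box contains ≥ r objects we need more than (r − 1) · k objects total. Threshold: n = (r − 1) · k + 1. With r = 13 and k = 115: n = 12 · 115 + 1 = 1380 + 1 = 1381. For n = 1380 = 12 · 115, we can put exactly 12 objects in every box, avoiding 13 in any single one — so 1381 is tight.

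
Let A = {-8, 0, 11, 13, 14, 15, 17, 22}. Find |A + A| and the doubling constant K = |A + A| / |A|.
K = |A + A| / |A| = 30/8 = 15/4

Enumerate A + A = {a + b : a, b ∈ A}. With |A| = 8, there are |A|^2 = 64 ordered sum pairs; collecting distinct values, A + A = {-16, -8, 0, 3, 5, 6, 7, 9, 11, 13, 14, 15, 17, 22, 24, 25, 26, 27, 28, 29, 30, 31, 32, 33, 34, 35, 36, 37, 39, 44}, so |A + A| = 30. Thus K = 30/8 = 15/4. For comparison, the minimum possible |A + A| over all 8-element sets is 2·8 − 1 = 15 (so min K = 15/8), attained only by arithmetic progressions.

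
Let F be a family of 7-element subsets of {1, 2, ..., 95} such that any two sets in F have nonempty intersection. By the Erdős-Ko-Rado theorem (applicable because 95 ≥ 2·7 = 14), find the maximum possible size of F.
max |F| = C(94, 6) = 814216767

The Erdős-Ko-Rado theorem states: for n ≥ 2k, an intersecting family of k-subsets of an n-element set has size at most C(n − 1, k − 1), with equality for 'star' families {A ⊆ [n] : |A| = k, i ∈ A} (fix an element i). For n = 95, k = 7: C(94, 6) = 814216767.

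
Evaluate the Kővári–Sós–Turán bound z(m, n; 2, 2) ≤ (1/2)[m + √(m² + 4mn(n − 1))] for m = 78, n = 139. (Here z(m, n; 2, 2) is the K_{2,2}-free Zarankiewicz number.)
z(78, 139; 2, 2) ≤ (1/2)[78 + √(78² + 4·78·139·138)] = (1/2)[78 + √5990868] = 1262.8125

Kővári–Sós–Turán: let r_1, ..., r_78 be the row sums and z = Σ r_i the total number of 1s. Each pair of columns can share at most one row with both entries 1 (else a 2×2 all-ones block appears), so Σ_i C(r_i, 2) ≤ C(139, 2) = 9591. By convexity Σ_i C(r_i, 2) ≥ 78·C(z/78, 2) = z(z − 78)/(2·78), giving z² − 78z − 78·139·138 ≤ 0 and hence z ≤ (1/2)[78 + √(6084 + 4·1496196)] = (1/2)[78 + √5990868] ≈ (1/2)(78 + 2447.625) = 1262.8125.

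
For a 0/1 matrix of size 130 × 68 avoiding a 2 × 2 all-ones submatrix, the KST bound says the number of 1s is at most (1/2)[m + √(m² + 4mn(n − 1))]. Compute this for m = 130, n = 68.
z(130, 68; 2, 2) ≤ (1/2)[130 + √(130² + 4·130·68·67)] = (1/2)[130 + √2386020] = 837.3374

Kővári–Sós–Turán: let r_1, ..., r_130 be the row sums and z = Σ r_i the total number of 1s. Each pair of columns can share at most one row with both entries 1 (else a 2×2 all-ones block appears), so Σ_i C(r_i, 2) ≤ C(68, 2) = 2278. By convexity Σ_i C(r_i, 2) ≥ 130·C(z/130, 2) = z(z − 130)/(2·130), giving z² − 130z − 130·68·67 ≤ 0 and hence z ≤ (1/2)[130 + √(16900 + 4·592280)] = (1/2)[130 + √2386020] ≈ (1/2)(130 + 1544.6747) = 837.3374.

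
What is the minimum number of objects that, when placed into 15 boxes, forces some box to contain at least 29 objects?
n = (29 − 1)·15 + 1 = 421

By the generalised pigeonhole principle, to guarantee some box contains ≥ r objects we need more than (r − 1) · k objects total. Threshold: n = (r − 1) · k + 1. With r = 29 and k = 15: n = 28 · 15 + 1 = 420 + 1 = 421. For n = 420 = 28 · 15, we can put exactly 28 objects in every box, avoiding 29 in any single one — so 421 is tight.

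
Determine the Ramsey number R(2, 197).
R(2, 197) = 197

R(2, k) = k for all k ≥ 2: in a 2-colouring of K_k, either some edge is red (a red K_2) or all edges are blue (a blue K_k). And K_{196} coloured all-blue has no blue K_197, so R(2, 197) > 196. Hence R(2, 197) = 197.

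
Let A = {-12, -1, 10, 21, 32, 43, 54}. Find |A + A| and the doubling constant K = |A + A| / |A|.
K = |A + A| / |A| = 13/7

Enumerate A + A = {a + b : a, b ∈ A}. With |A| = 7, there are |A|^2 = 49 ordered sum pairs; collecting distinct values, A + A = {-24, -13, -2, 9, 20, 31, 42, 53, 64, 75, 86, 97, 108}, so |A + A| = 13. Thus K = 13/7. Here |A + A| = 2|A| − 1 = 13, the minimum possible — so K = 13/7 is minimal, which holds iff A is an arithmetic progression.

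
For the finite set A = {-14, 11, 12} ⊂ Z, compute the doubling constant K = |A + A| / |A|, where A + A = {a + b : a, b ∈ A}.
K = |A + A| / |A| = 6/3 = 2

Enumerate A + A = {a + b : a, b ∈ A}. With |A| = 3, there are |A|^2 = 9 ordered sum pairs; collecting distinct values, A + A = {-28, -3, -2, 22, 23, 24}, so |A + A| = 6. Thus K = 6/3 = 2. For comparison, the minimum possible |A + A| over all 3-element sets is 2·3 − 1 = 5 (so min K = 5/3), attained only by arithmetic progressions.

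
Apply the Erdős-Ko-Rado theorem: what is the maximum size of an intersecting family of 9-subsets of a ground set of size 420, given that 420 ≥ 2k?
max |F| = C(419, 8) = 22029004539737052

The Erdős-Ko-Rado theorem states: for n ≥ 2k, an intersecting family of k-subsets of an n-element set has size at most C(n − 1, k − 1), with equality for 'star' families {A ⊆ [n] : |A| = k, i ∈ A} (fix an element i). For n = 420, k = 9: C(419, 8) = 22029004539737052.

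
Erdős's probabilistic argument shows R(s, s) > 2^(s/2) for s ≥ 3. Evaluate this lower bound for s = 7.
2^(7/2) = 11.3137; so R(7, 7) > 11.3137

Colour each edge of K_n uniformly at random with red/blue. The expected number of monochromatic K_7 is C(n, 7) · 2 · 2^(−C(7,2)). If C(n, 7) · 2^(1 − C(7,2)) < 1, then with positive probability no monochromatic K_7 exists, so R(7, 7) > n. The standard estimate C(n, 7) ≤ n^7/7! shows this inequality holds whenever n ≤ 2^(7/2) (since 7! · 2^(C(7,2) − 1) > 2^(7^2/2) ≥ n^7). Hence R(7, 7) > 2^(7/2) = 11.3137.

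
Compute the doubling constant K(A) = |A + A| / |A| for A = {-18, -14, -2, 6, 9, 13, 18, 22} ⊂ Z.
K = |A + A| / |A| = 32/8 = 4

Enumerate A + A = {a + b : a, b ∈ A}. With |A| = 8, there are |A|^2 = 64 ordered sum pairs; collecting distinct values, A + A = {-36, -32, -28, -20, -16, -12, -9, -8, -5, -4, -1, 0, 4, 7, 8, 11, 12, 15, 16, 18, 19, 20, 22, 24, 26, 27, 28, 31, 35, 36, 40, 44}, so |A + A| = 32. Thus K = 32/8 = 4. For comparison, the minimum possible |A + A| over all 8-element sets is 2·8 − 1 = 15 (so min K = 15/8), attained only by arithmetic progressions.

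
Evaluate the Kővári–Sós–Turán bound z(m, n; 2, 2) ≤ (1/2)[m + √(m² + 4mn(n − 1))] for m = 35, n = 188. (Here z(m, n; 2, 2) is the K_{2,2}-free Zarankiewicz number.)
z(35, 188; 2, 2) ≤ (1/2)[35 + √(35² + 4·35·188·187)] = (1/2)[35 + √4923065] = 1126.899

Kővári–Sós–Turán: let r_1, ..., r_35 be the row sums and z = Σ r_i the total number of 1s. Each pair of columns can share at most one row with both entries 1 (else a 2×2 all-ones block appears), so Σ_i C(r_i, 2) ≤ C(188, 2) = 17578. By convexity Σ_i C(r_i, 2) ≥ 35·C(z/35, 2) = z(z − 35)/(2·35), giving z² − 35z − 35·188·187 ≤ 0 and hence z ≤ (1/2)[35 + √(1225 + 4·1230460)] = (1/2)[35 + √4923065] ≈ (1/2)(35 + 2218.7981) = 1126.899.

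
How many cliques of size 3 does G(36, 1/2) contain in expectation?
E[# K_3] = C(36, 3) · (1/2)^C(3, 2) = 7140 / 2^3 = 1785/2 = 892.5

For each 3-subset S of vertices (there are C(36, 3) = 7140 such S), let X_S = 1 if S induces a K_3 (all C(3, 2) = 3 edges present). Then P(X_S = 1) = (1/2)^3 = 1/8. By linearity of expectation, E[# K_3] = C(36, 3) · (1/2)^3 = 7140 / 8 = 1785/2 = 892.5.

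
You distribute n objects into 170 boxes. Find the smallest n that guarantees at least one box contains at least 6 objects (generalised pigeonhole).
n = (6 − 1)·170 + 1 = 851

By the generalised pigeonhole principle, to guarantee some box contains ≥ r objects we need more than (r − 1) · k objects total. Threshold: n = (r − 1) · k + 1. With r = 6 and k = 170: n = 5 · 170 + 1 = 850 + 1 = 851. For n = 850 = 5 · 170, we can put exactly 5 objects in every box, avoiding 6 in any single one — so 851 is tight.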